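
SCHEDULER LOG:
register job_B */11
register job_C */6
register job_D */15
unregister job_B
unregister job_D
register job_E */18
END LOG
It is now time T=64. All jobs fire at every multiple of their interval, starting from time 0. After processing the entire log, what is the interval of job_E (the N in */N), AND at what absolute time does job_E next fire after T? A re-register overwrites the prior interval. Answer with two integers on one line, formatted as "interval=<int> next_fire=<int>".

Answer: interval=18 next_fire=72

Derivation:
Op 1: register job_B */11 -> active={job_B:*/11}
Op 2: register job_C */6 -> active={job_B:*/11, job_C:*/6}
Op 3: register job_D */15 -> active={job_B:*/11, job_C:*/6, job_D:*/15}
Op 4: unregister job_B -> active={job_C:*/6, job_D:*/15}
Op 5: unregister job_D -> active={job_C:*/6}
Op 6: register job_E */18 -> active={job_C:*/6, job_E:*/18}
Final interval of job_E = 18
Next fire of job_E after T=64: (64//18+1)*18 = 72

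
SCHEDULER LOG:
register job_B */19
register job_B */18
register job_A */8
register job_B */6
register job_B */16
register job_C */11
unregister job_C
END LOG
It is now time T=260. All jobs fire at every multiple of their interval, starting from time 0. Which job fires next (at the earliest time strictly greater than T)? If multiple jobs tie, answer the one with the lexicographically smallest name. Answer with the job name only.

Op 1: register job_B */19 -> active={job_B:*/19}
Op 2: register job_B */18 -> active={job_B:*/18}
Op 3: register job_A */8 -> active={job_A:*/8, job_B:*/18}
Op 4: register job_B */6 -> active={job_A:*/8, job_B:*/6}
Op 5: register job_B */16 -> active={job_A:*/8, job_B:*/16}
Op 6: register job_C */11 -> active={job_A:*/8, job_B:*/16, job_C:*/11}
Op 7: unregister job_C -> active={job_A:*/8, job_B:*/16}
  job_A: interval 8, next fire after T=260 is 264
  job_B: interval 16, next fire after T=260 is 272
Earliest = 264, winner (lex tiebreak) = job_A

Answer: job_A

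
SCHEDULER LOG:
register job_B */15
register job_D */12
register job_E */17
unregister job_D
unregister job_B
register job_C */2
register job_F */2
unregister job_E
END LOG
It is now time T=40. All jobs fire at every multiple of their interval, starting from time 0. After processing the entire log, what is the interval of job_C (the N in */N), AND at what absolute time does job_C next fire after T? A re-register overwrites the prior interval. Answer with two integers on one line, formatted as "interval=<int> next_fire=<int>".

Op 1: register job_B */15 -> active={job_B:*/15}
Op 2: register job_D */12 -> active={job_B:*/15, job_D:*/12}
Op 3: register job_E */17 -> active={job_B:*/15, job_D:*/12, job_E:*/17}
Op 4: unregister job_D -> active={job_B:*/15, job_E:*/17}
Op 5: unregister job_B -> active={job_E:*/17}
Op 6: register job_C */2 -> active={job_C:*/2, job_E:*/17}
Op 7: register job_F */2 -> active={job_C:*/2, job_E:*/17, job_F:*/2}
Op 8: unregister job_E -> active={job_C:*/2, job_F:*/2}
Final interval of job_C = 2
Next fire of job_C after T=40: (40//2+1)*2 = 42

Answer: interval=2 next_fire=42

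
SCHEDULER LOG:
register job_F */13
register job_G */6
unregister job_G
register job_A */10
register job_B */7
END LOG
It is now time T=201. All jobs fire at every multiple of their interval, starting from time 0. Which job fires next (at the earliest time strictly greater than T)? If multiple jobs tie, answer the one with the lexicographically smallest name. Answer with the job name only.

Op 1: register job_F */13 -> active={job_F:*/13}
Op 2: register job_G */6 -> active={job_F:*/13, job_G:*/6}
Op 3: unregister job_G -> active={job_F:*/13}
Op 4: register job_A */10 -> active={job_A:*/10, job_F:*/13}
Op 5: register job_B */7 -> active={job_A:*/10, job_B:*/7, job_F:*/13}
  job_A: interval 10, next fire after T=201 is 210
  job_B: interval 7, next fire after T=201 is 203
  job_F: interval 13, next fire after T=201 is 208
Earliest = 203, winner (lex tiebreak) = job_B

Answer: job_B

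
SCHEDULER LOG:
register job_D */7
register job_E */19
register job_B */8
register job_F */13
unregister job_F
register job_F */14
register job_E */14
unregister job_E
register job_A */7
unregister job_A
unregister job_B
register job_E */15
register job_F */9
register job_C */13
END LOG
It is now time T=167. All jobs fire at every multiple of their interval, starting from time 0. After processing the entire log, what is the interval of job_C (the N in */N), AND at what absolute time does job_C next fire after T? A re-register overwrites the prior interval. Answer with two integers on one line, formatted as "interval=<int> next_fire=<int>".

Answer: interval=13 next_fire=169

Derivation:
Op 1: register job_D */7 -> active={job_D:*/7}
Op 2: register job_E */19 -> active={job_D:*/7, job_E:*/19}
Op 3: register job_B */8 -> active={job_B:*/8, job_D:*/7, job_E:*/19}
Op 4: register job_F */13 -> active={job_B:*/8, job_D:*/7, job_E:*/19, job_F:*/13}
Op 5: unregister job_F -> active={job_B:*/8, job_D:*/7, job_E:*/19}
Op 6: register job_F */14 -> active={job_B:*/8, job_D:*/7, job_E:*/19, job_F:*/14}
Op 7: register job_E */14 -> active={job_B:*/8, job_D:*/7, job_E:*/14, job_F:*/14}
Op 8: unregister job_E -> active={job_B:*/8, job_D:*/7, job_F:*/14}
Op 9: register job_A */7 -> active={job_A:*/7, job_B:*/8, job_D:*/7, job_F:*/14}
Op 10: unregister job_A -> active={job_B:*/8, job_D:*/7, job_F:*/14}
Op 11: unregister job_B -> active={job_D:*/7, job_F:*/14}
Op 12: register job_E */15 -> active={job_D:*/7, job_E:*/15, job_F:*/14}
Op 13: register job_F */9 -> active={job_D:*/7, job_E:*/15, job_F:*/9}
Op 14: register job_C */13 -> active={job_C:*/13, job_D:*/7, job_E:*/15, job_F:*/9}
Final interval of job_C = 13
Next fire of job_C after T=167: (167//13+1)*13 = 169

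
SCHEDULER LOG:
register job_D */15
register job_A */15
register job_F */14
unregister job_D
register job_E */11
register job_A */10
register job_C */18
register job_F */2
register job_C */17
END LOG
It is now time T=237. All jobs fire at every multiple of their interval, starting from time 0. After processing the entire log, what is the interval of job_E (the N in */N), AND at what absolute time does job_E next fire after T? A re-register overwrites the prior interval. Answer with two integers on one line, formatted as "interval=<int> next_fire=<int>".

Op 1: register job_D */15 -> active={job_D:*/15}
Op 2: register job_A */15 -> active={job_A:*/15, job_D:*/15}
Op 3: register job_F */14 -> active={job_A:*/15, job_D:*/15, job_F:*/14}
Op 4: unregister job_D -> active={job_A:*/15, job_F:*/14}
Op 5: register job_E */11 -> active={job_A:*/15, job_E:*/11, job_F:*/14}
Op 6: register job_A */10 -> active={job_A:*/10, job_E:*/11, job_F:*/14}
Op 7: register job_C */18 -> active={job_A:*/10, job_C:*/18, job_E:*/11, job_F:*/14}
Op 8: register job_F */2 -> active={job_A:*/10, job_C:*/18, job_E:*/11, job_F:*/2}
Op 9: register job_C */17 -> active={job_A:*/10, job_C:*/17, job_E:*/11, job_F:*/2}
Final interval of job_E = 11
Next fire of job_E after T=237: (237//11+1)*11 = 242

Answer: interval=11 next_fire=242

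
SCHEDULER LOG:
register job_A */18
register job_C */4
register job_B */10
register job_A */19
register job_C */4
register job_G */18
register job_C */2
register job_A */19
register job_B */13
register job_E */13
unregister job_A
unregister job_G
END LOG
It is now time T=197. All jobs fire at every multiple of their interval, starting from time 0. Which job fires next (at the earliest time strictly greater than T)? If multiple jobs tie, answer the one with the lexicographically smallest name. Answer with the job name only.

Op 1: register job_A */18 -> active={job_A:*/18}
Op 2: register job_C */4 -> active={job_A:*/18, job_C:*/4}
Op 3: register job_B */10 -> active={job_A:*/18, job_B:*/10, job_C:*/4}
Op 4: register job_A */19 -> active={job_A:*/19, job_B:*/10, job_C:*/4}
Op 5: register job_C */4 -> active={job_A:*/19, job_B:*/10, job_C:*/4}
Op 6: register job_G */18 -> active={job_A:*/19, job_B:*/10, job_C:*/4, job_G:*/18}
Op 7: register job_C */2 -> active={job_A:*/19, job_B:*/10, job_C:*/2, job_G:*/18}
Op 8: register job_A */19 -> active={job_A:*/19, job_B:*/10, job_C:*/2, job_G:*/18}
Op 9: register job_B */13 -> active={job_A:*/19, job_B:*/13, job_C:*/2, job_G:*/18}
Op 10: register job_E */13 -> active={job_A:*/19, job_B:*/13, job_C:*/2, job_E:*/13, job_G:*/18}
Op 11: unregister job_A -> active={job_B:*/13, job_C:*/2, job_E:*/13, job_G:*/18}
Op 12: unregister job_G -> active={job_B:*/13, job_C:*/2, job_E:*/13}
  job_B: interval 13, next fire after T=197 is 208
  job_C: interval 2, next fire after T=197 is 198
  job_E: interval 13, next fire after T=197 is 208
Earliest = 198, winner (lex tiebreak) = job_C

Answer: job_C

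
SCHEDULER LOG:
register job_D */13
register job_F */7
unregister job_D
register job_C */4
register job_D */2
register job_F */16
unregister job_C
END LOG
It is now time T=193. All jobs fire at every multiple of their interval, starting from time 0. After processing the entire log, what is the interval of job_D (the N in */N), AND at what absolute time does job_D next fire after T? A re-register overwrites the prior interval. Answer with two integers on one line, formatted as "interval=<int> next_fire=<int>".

Answer: interval=2 next_fire=194

Derivation:
Op 1: register job_D */13 -> active={job_D:*/13}
Op 2: register job_F */7 -> active={job_D:*/13, job_F:*/7}
Op 3: unregister job_D -> active={job_F:*/7}
Op 4: register job_C */4 -> active={job_C:*/4, job_F:*/7}
Op 5: register job_D */2 -> active={job_C:*/4, job_D:*/2, job_F:*/7}
Op 6: register job_F */16 -> active={job_C:*/4, job_D:*/2, job_F:*/16}
Op 7: unregister job_C -> active={job_D:*/2, job_F:*/16}
Final interval of job_D = 2
Next fire of job_D after T=193: (193//2+1)*2 = 194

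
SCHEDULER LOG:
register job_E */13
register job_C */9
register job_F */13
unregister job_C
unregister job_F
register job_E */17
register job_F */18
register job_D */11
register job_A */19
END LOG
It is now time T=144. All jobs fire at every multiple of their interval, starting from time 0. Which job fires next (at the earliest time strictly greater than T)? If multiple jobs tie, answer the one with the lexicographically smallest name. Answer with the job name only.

Answer: job_A

Derivation:
Op 1: register job_E */13 -> active={job_E:*/13}
Op 2: register job_C */9 -> active={job_C:*/9, job_E:*/13}
Op 3: register job_F */13 -> active={job_C:*/9, job_E:*/13, job_F:*/13}
Op 4: unregister job_C -> active={job_E:*/13, job_F:*/13}
Op 5: unregister job_F -> active={job_E:*/13}
Op 6: register job_E */17 -> active={job_E:*/17}
Op 7: register job_F */18 -> active={job_E:*/17, job_F:*/18}
Op 8: register job_D */11 -> active={job_D:*/11, job_E:*/17, job_F:*/18}
Op 9: register job_A */19 -> active={job_A:*/19, job_D:*/11, job_E:*/17, job_F:*/18}
  job_A: interval 19, next fire after T=144 is 152
  job_D: interval 11, next fire after T=144 is 154
  job_E: interval 17, next fire after T=144 is 153
  job_F: interval 18, next fire after T=144 is 162
Earliest = 152, winner (lex tiebreak) = job_A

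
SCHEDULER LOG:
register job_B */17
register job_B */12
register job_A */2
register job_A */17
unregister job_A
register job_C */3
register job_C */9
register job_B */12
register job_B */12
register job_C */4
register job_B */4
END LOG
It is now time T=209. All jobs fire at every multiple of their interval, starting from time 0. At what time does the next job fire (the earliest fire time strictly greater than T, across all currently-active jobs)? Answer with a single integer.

Op 1: register job_B */17 -> active={job_B:*/17}
Op 2: register job_B */12 -> active={job_B:*/12}
Op 3: register job_A */2 -> active={job_A:*/2, job_B:*/12}
Op 4: register job_A */17 -> active={job_A:*/17, job_B:*/12}
Op 5: unregister job_A -> active={job_B:*/12}
Op 6: register job_C */3 -> active={job_B:*/12, job_C:*/3}
Op 7: register job_C */9 -> active={job_B:*/12, job_C:*/9}
Op 8: register job_B */12 -> active={job_B:*/12, job_C:*/9}
Op 9: register job_B */12 -> active={job_B:*/12, job_C:*/9}
Op 10: register job_C */4 -> active={job_B:*/12, job_C:*/4}
Op 11: register job_B */4 -> active={job_B:*/4, job_C:*/4}
  job_B: interval 4, next fire after T=209 is 212
  job_C: interval 4, next fire after T=209 is 212
Earliest fire time = 212 (job job_B)

Answer: 212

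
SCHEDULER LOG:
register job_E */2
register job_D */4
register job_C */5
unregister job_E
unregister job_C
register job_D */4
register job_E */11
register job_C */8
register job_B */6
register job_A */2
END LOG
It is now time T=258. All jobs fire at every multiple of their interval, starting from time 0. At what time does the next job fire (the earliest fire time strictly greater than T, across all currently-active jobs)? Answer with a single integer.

Answer: 260

Derivation:
Op 1: register job_E */2 -> active={job_E:*/2}
Op 2: register job_D */4 -> active={job_D:*/4, job_E:*/2}
Op 3: register job_C */5 -> active={job_C:*/5, job_D:*/4, job_E:*/2}
Op 4: unregister job_E -> active={job_C:*/5, job_D:*/4}
Op 5: unregister job_C -> active={job_D:*/4}
Op 6: register job_D */4 -> active={job_D:*/4}
Op 7: register job_E */11 -> active={job_D:*/4, job_E:*/11}
Op 8: register job_C */8 -> active={job_C:*/8, job_D:*/4, job_E:*/11}
Op 9: register job_B */6 -> active={job_B:*/6, job_C:*/8, job_D:*/4, job_E:*/11}
Op 10: register job_A */2 -> active={job_A:*/2, job_B:*/6, job_C:*/8, job_D:*/4, job_E:*/11}
  job_A: interval 2, next fire after T=258 is 260
  job_B: interval 6, next fire after T=258 is 264
  job_C: interval 8, next fire after T=258 is 264
  job_D: interval 4, next fire after T=258 is 260
  job_E: interval 11, next fire after T=258 is 264
Earliest fire time = 260 (job job_A)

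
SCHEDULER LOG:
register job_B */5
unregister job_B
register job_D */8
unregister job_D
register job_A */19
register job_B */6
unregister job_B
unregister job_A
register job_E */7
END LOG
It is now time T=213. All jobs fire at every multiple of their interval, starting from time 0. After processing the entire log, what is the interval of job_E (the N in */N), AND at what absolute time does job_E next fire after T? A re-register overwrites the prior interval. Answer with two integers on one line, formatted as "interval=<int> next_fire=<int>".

Answer: interval=7 next_fire=217

Derivation:
Op 1: register job_B */5 -> active={job_B:*/5}
Op 2: unregister job_B -> active={}
Op 3: register job_D */8 -> active={job_D:*/8}
Op 4: unregister job_D -> active={}
Op 5: register job_A */19 -> active={job_A:*/19}
Op 6: register job_B */6 -> active={job_A:*/19, job_B:*/6}
Op 7: unregister job_B -> active={job_A:*/19}
Op 8: unregister job_A -> active={}
Op 9: register job_E */7 -> active={job_E:*/7}
Final interval of job_E = 7
Next fire of job_E after T=213: (213//7+1)*7 = 217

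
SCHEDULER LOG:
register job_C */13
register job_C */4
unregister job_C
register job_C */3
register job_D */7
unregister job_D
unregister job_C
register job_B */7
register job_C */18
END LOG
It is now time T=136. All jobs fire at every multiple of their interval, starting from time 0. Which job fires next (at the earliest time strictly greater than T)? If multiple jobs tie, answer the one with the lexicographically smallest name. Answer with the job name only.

Op 1: register job_C */13 -> active={job_C:*/13}
Op 2: register job_C */4 -> active={job_C:*/4}
Op 3: unregister job_C -> active={}
Op 4: register job_C */3 -> active={job_C:*/3}
Op 5: register job_D */7 -> active={job_C:*/3, job_D:*/7}
Op 6: unregister job_D -> active={job_C:*/3}
Op 7: unregister job_C -> active={}
Op 8: register job_B */7 -> active={job_B:*/7}
Op 9: register job_C */18 -> active={job_B:*/7, job_C:*/18}
  job_B: interval 7, next fire after T=136 is 140
  job_C: interval 18, next fire after T=136 is 144
Earliest = 140, winner (lex tiebreak) = job_B

Answer: job_B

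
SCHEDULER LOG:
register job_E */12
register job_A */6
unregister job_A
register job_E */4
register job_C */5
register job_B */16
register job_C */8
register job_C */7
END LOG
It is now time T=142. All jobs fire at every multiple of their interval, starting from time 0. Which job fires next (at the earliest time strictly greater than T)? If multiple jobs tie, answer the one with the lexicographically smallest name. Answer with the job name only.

Answer: job_B

Derivation:
Op 1: register job_E */12 -> active={job_E:*/12}
Op 2: register job_A */6 -> active={job_A:*/6, job_E:*/12}
Op 3: unregister job_A -> active={job_E:*/12}
Op 4: register job_E */4 -> active={job_E:*/4}
Op 5: register job_C */5 -> active={job_C:*/5, job_E:*/4}
Op 6: register job_B */16 -> active={job_B:*/16, job_C:*/5, job_E:*/4}
Op 7: register job_C */8 -> active={job_B:*/16, job_C:*/8, job_E:*/4}
Op 8: register job_C */7 -> active={job_B:*/16, job_C:*/7, job_E:*/4}
  job_B: interval 16, next fire after T=142 is 144
  job_C: interval 7, next fire after T=142 is 147
  job_E: interval 4, next fire after T=142 is 144
Earliest = 144, winner (lex tiebreak) = job_B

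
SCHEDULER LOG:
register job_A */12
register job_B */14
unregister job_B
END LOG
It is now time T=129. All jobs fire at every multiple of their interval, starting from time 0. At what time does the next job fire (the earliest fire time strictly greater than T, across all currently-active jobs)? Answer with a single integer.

Op 1: register job_A */12 -> active={job_A:*/12}
Op 2: register job_B */14 -> active={job_A:*/12, job_B:*/14}
Op 3: unregister job_B -> active={job_A:*/12}
  job_A: interval 12, next fire after T=129 is 132
Earliest fire time = 132 (job job_A)

Answer: 132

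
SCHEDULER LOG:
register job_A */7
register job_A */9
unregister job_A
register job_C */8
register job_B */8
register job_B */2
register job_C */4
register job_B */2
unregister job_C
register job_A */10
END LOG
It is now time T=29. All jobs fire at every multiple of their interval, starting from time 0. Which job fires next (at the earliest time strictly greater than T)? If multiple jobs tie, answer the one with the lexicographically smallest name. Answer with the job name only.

Answer: job_A

Derivation:
Op 1: register job_A */7 -> active={job_A:*/7}
Op 2: register job_A */9 -> active={job_A:*/9}
Op 3: unregister job_A -> active={}
Op 4: register job_C */8 -> active={job_C:*/8}
Op 5: register job_B */8 -> active={job_B:*/8, job_C:*/8}
Op 6: register job_B */2 -> active={job_B:*/2, job_C:*/8}
Op 7: register job_C */4 -> active={job_B:*/2, job_C:*/4}
Op 8: register job_B */2 -> active={job_B:*/2, job_C:*/4}
Op 9: unregister job_C -> active={job_B:*/2}
Op 10: register job_A */10 -> active={job_A:*/10, job_B:*/2}
  job_A: interval 10, next fire after T=29 is 30
  job_B: interval 2, next fire after T=29 is 30
Earliest = 30, winner (lex tiebreak) = job_A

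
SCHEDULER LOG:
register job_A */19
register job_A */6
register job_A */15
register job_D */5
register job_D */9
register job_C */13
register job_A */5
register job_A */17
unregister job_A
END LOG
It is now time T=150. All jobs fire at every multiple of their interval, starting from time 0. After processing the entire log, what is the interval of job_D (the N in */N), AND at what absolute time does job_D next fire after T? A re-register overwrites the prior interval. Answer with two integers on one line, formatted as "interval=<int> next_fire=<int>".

Op 1: register job_A */19 -> active={job_A:*/19}
Op 2: register job_A */6 -> active={job_A:*/6}
Op 3: register job_A */15 -> active={job_A:*/15}
Op 4: register job_D */5 -> active={job_A:*/15, job_D:*/5}
Op 5: register job_D */9 -> active={job_A:*/15, job_D:*/9}
Op 6: register job_C */13 -> active={job_A:*/15, job_C:*/13, job_D:*/9}
Op 7: register job_A */5 -> active={job_A:*/5, job_C:*/13, job_D:*/9}
Op 8: register job_A */17 -> active={job_A:*/17, job_C:*/13, job_D:*/9}
Op 9: unregister job_A -> active={job_C:*/13, job_D:*/9}
Final interval of job_D = 9
Next fire of job_D after T=150: (150//9+1)*9 = 153

Answer: interval=9 next_fire=153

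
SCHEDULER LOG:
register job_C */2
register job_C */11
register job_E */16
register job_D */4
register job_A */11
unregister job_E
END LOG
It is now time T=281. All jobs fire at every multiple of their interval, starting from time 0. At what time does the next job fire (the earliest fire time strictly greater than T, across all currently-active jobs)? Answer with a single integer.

Answer: 284

Derivation:
Op 1: register job_C */2 -> active={job_C:*/2}
Op 2: register job_C */11 -> active={job_C:*/11}
Op 3: register job_E */16 -> active={job_C:*/11, job_E:*/16}
Op 4: register job_D */4 -> active={job_C:*/11, job_D:*/4, job_E:*/16}
Op 5: register job_A */11 -> active={job_A:*/11, job_C:*/11, job_D:*/4, job_E:*/16}
Op 6: unregister job_E -> active={job_A:*/11, job_C:*/11, job_D:*/4}
  job_A: interval 11, next fire after T=281 is 286
  job_C: interval 11, next fire after T=281 is 286
  job_D: interval 4, next fire after T=281 is 284
Earliest fire time = 284 (job job_D)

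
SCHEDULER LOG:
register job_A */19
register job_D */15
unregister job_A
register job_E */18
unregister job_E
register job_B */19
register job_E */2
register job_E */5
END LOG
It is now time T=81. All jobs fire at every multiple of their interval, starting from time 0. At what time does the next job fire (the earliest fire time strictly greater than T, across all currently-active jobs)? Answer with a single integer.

Answer: 85

Derivation:
Op 1: register job_A */19 -> active={job_A:*/19}
Op 2: register job_D */15 -> active={job_A:*/19, job_D:*/15}
Op 3: unregister job_A -> active={job_D:*/15}
Op 4: register job_E */18 -> active={job_D:*/15, job_E:*/18}
Op 5: unregister job_E -> active={job_D:*/15}
Op 6: register job_B */19 -> active={job_B:*/19, job_D:*/15}
Op 7: register job_E */2 -> active={job_B:*/19, job_D:*/15, job_E:*/2}
Op 8: register job_E */5 -> active={job_B:*/19, job_D:*/15, job_E:*/5}
  job_B: interval 19, next fire after T=81 is 95
  job_D: interval 15, next fire after T=81 is 90
  job_E: interval 5, next fire after T=81 is 85
Earliest fire time = 85 (job job_E)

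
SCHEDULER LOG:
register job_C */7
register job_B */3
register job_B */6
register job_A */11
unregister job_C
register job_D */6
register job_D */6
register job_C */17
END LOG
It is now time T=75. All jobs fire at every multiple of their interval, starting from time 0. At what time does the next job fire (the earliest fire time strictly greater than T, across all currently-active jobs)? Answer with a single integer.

Op 1: register job_C */7 -> active={job_C:*/7}
Op 2: register job_B */3 -> active={job_B:*/3, job_C:*/7}
Op 3: register job_B */6 -> active={job_B:*/6, job_C:*/7}
Op 4: register job_A */11 -> active={job_A:*/11, job_B:*/6, job_C:*/7}
Op 5: unregister job_C -> active={job_A:*/11, job_B:*/6}
Op 6: register job_D */6 -> active={job_A:*/11, job_B:*/6, job_D:*/6}
Op 7: register job_D */6 -> active={job_A:*/11, job_B:*/6, job_D:*/6}
Op 8: register job_C */17 -> active={job_A:*/11, job_B:*/6, job_C:*/17, job_D:*/6}
  job_A: interval 11, next fire after T=75 is 77
  job_B: interval 6, next fire after T=75 is 78
  job_C: interval 17, next fire after T=75 is 85
  job_D: interval 6, next fire after T=75 is 78
Earliest fire time = 77 (job job_A)

Answer: 77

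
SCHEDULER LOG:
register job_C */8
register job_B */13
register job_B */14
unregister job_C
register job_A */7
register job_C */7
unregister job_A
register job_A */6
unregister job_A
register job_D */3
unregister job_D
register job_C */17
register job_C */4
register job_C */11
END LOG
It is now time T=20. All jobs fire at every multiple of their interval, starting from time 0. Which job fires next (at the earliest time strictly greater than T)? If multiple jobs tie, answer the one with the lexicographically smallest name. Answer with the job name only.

Op 1: register job_C */8 -> active={job_C:*/8}
Op 2: register job_B */13 -> active={job_B:*/13, job_C:*/8}
Op 3: register job_B */14 -> active={job_B:*/14, job_C:*/8}
Op 4: unregister job_C -> active={job_B:*/14}
Op 5: register job_A */7 -> active={job_A:*/7, job_B:*/14}
Op 6: register job_C */7 -> active={job_A:*/7, job_B:*/14, job_C:*/7}
Op 7: unregister job_A -> active={job_B:*/14, job_C:*/7}
Op 8: register job_A */6 -> active={job_A:*/6, job_B:*/14, job_C:*/7}
Op 9: unregister job_A -> active={job_B:*/14, job_C:*/7}
Op 10: register job_D */3 -> active={job_B:*/14, job_C:*/7, job_D:*/3}
Op 11: unregister job_D -> active={job_B:*/14, job_C:*/7}
Op 12: register job_C */17 -> active={job_B:*/14, job_C:*/17}
Op 13: register job_C */4 -> active={job_B:*/14, job_C:*/4}
Op 14: register job_C */11 -> active={job_B:*/14, job_C:*/11}
  job_B: interval 14, next fire after T=20 is 28
  job_C: interval 11, next fire after T=20 is 22
Earliest = 22, winner (lex tiebreak) = job_C

Answer: job_C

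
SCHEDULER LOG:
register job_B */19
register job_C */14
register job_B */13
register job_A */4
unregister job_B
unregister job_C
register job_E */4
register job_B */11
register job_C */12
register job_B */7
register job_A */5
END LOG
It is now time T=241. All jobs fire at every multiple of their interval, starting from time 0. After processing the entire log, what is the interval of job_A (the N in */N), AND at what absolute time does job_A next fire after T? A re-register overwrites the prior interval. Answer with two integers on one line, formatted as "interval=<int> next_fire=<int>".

Op 1: register job_B */19 -> active={job_B:*/19}
Op 2: register job_C */14 -> active={job_B:*/19, job_C:*/14}
Op 3: register job_B */13 -> active={job_B:*/13, job_C:*/14}
Op 4: register job_A */4 -> active={job_A:*/4, job_B:*/13, job_C:*/14}
Op 5: unregister job_B -> active={job_A:*/4, job_C:*/14}
Op 6: unregister job_C -> active={job_A:*/4}
Op 7: register job_E */4 -> active={job_A:*/4, job_E:*/4}
Op 8: register job_B */11 -> active={job_A:*/4, job_B:*/11, job_E:*/4}
Op 9: register job_C */12 -> active={job_A:*/4, job_B:*/11, job_C:*/12, job_E:*/4}
Op 10: register job_B */7 -> active={job_A:*/4, job_B:*/7, job_C:*/12, job_E:*/4}
Op 11: register job_A */5 -> active={job_A:*/5, job_B:*/7, job_C:*/12, job_E:*/4}
Final interval of job_A = 5
Next fire of job_A after T=241: (241//5+1)*5 = 245

Answer: interval=5 next_fire=245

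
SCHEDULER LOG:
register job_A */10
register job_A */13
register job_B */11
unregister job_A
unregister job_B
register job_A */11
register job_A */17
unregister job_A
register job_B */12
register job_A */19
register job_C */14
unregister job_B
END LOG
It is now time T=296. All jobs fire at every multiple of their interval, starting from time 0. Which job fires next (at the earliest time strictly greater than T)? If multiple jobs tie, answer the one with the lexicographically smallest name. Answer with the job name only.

Answer: job_A

Derivation:
Op 1: register job_A */10 -> active={job_A:*/10}
Op 2: register job_A */13 -> active={job_A:*/13}
Op 3: register job_B */11 -> active={job_A:*/13, job_B:*/11}
Op 4: unregister job_A -> active={job_B:*/11}
Op 5: unregister job_B -> active={}
Op 6: register job_A */11 -> active={job_A:*/11}
Op 7: register job_A */17 -> active={job_A:*/17}
Op 8: unregister job_A -> active={}
Op 9: register job_B */12 -> active={job_B:*/12}
Op 10: register job_A */19 -> active={job_A:*/19, job_B:*/12}
Op 11: register job_C */14 -> active={job_A:*/19, job_B:*/12, job_C:*/14}
Op 12: unregister job_B -> active={job_A:*/19, job_C:*/14}
  job_A: interval 19, next fire after T=296 is 304
  job_C: interval 14, next fire after T=296 is 308
Earliest = 304, winner (lex tiebreak) = job_A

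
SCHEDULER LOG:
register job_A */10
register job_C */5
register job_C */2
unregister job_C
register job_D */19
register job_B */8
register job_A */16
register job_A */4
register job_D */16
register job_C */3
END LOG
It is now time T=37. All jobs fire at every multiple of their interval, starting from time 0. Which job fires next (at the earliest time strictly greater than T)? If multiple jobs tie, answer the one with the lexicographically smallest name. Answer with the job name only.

Op 1: register job_A */10 -> active={job_A:*/10}
Op 2: register job_C */5 -> active={job_A:*/10, job_C:*/5}
Op 3: register job_C */2 -> active={job_A:*/10, job_C:*/2}
Op 4: unregister job_C -> active={job_A:*/10}
Op 5: register job_D */19 -> active={job_A:*/10, job_D:*/19}
Op 6: register job_B */8 -> active={job_A:*/10, job_B:*/8, job_D:*/19}
Op 7: register job_A */16 -> active={job_A:*/16, job_B:*/8, job_D:*/19}
Op 8: register job_A */4 -> active={job_A:*/4, job_B:*/8, job_D:*/19}
Op 9: register job_D */16 -> active={job_A:*/4, job_B:*/8, job_D:*/16}
Op 10: register job_C */3 -> active={job_A:*/4, job_B:*/8, job_C:*/3, job_D:*/16}
  job_A: interval 4, next fire after T=37 is 40
  job_B: interval 8, next fire after T=37 is 40
  job_C: interval 3, next fire after T=37 is 39
  job_D: interval 16, next fire after T=37 is 48
Earliest = 39, winner (lex tiebreak) = job_C

Answer: job_C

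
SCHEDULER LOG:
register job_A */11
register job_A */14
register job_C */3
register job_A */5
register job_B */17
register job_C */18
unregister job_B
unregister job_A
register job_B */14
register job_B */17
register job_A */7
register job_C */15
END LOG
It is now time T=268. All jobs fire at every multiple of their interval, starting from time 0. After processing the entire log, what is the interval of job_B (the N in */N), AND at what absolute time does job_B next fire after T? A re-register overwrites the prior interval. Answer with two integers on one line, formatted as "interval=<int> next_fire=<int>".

Op 1: register job_A */11 -> active={job_A:*/11}
Op 2: register job_A */14 -> active={job_A:*/14}
Op 3: register job_C */3 -> active={job_A:*/14, job_C:*/3}
Op 4: register job_A */5 -> active={job_A:*/5, job_C:*/3}
Op 5: register job_B */17 -> active={job_A:*/5, job_B:*/17, job_C:*/3}
Op 6: register job_C */18 -> active={job_A:*/5, job_B:*/17, job_C:*/18}
Op 7: unregister job_B -> active={job_A:*/5, job_C:*/18}
Op 8: unregister job_A -> active={job_C:*/18}
Op 9: register job_B */14 -> active={job_B:*/14, job_C:*/18}
Op 10: register job_B */17 -> active={job_B:*/17, job_C:*/18}
Op 11: register job_A */7 -> active={job_A:*/7, job_B:*/17, job_C:*/18}
Op 12: register job_C */15 -> active={job_A:*/7, job_B:*/17, job_C:*/15}
Final interval of job_B = 17
Next fire of job_B after T=268: (268//17+1)*17 = 272

Answer: interval=17 next_fire=272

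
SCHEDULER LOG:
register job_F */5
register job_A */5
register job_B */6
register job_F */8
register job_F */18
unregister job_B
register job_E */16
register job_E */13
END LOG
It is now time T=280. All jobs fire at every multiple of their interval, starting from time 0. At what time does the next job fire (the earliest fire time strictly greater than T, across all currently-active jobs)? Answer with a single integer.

Op 1: register job_F */5 -> active={job_F:*/5}
Op 2: register job_A */5 -> active={job_A:*/5, job_F:*/5}
Op 3: register job_B */6 -> active={job_A:*/5, job_B:*/6, job_F:*/5}
Op 4: register job_F */8 -> active={job_A:*/5, job_B:*/6, job_F:*/8}
Op 5: register job_F */18 -> active={job_A:*/5, job_B:*/6, job_F:*/18}
Op 6: unregister job_B -> active={job_A:*/5, job_F:*/18}
Op 7: register job_E */16 -> active={job_A:*/5, job_E:*/16, job_F:*/18}
Op 8: register job_E */13 -> active={job_A:*/5, job_E:*/13, job_F:*/18}
  job_A: interval 5, next fire after T=280 is 285
  job_E: interval 13, next fire after T=280 is 286
  job_F: interval 18, next fire after T=280 is 288
Earliest fire time = 285 (job job_A)

Answer: 285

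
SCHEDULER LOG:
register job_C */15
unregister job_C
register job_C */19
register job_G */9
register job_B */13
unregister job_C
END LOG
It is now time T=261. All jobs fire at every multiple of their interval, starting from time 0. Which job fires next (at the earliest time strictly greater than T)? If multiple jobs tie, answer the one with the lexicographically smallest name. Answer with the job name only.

Answer: job_G

Derivation:
Op 1: register job_C */15 -> active={job_C:*/15}
Op 2: unregister job_C -> active={}
Op 3: register job_C */19 -> active={job_C:*/19}
Op 4: register job_G */9 -> active={job_C:*/19, job_G:*/9}
Op 5: register job_B */13 -> active={job_B:*/13, job_C:*/19, job_G:*/9}
Op 6: unregister job_C -> active={job_B:*/13, job_G:*/9}
  job_B: interval 13, next fire after T=261 is 273
  job_G: interval 9, next fire after T=261 is 270
Earliest = 270, winner (lex tiebreak) = job_G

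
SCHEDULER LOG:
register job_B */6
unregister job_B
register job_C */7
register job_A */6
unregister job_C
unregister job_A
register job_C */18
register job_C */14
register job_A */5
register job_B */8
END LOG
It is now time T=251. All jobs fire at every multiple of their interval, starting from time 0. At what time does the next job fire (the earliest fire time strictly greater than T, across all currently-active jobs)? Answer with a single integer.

Answer: 252

Derivation:
Op 1: register job_B */6 -> active={job_B:*/6}
Op 2: unregister job_B -> active={}
Op 3: register job_C */7 -> active={job_C:*/7}
Op 4: register job_A */6 -> active={job_A:*/6, job_C:*/7}
Op 5: unregister job_C -> active={job_A:*/6}
Op 6: unregister job_A -> active={}
Op 7: register job_C */18 -> active={job_C:*/18}
Op 8: register job_C */14 -> active={job_C:*/14}
Op 9: register job_A */5 -> active={job_A:*/5, job_C:*/14}
Op 10: register job_B */8 -> active={job_A:*/5, job_B:*/8, job_C:*/14}
  job_A: interval 5, next fire after T=251 is 255
  job_B: interval 8, next fire after T=251 is 256
  job_C: interval 14, next fire after T=251 is 252
Earliest fire time = 252 (job job_C)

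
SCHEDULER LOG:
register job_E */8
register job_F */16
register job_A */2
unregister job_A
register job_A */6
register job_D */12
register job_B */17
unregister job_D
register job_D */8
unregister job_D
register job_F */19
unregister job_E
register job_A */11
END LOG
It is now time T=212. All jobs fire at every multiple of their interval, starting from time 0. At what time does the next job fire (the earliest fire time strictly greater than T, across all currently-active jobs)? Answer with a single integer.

Answer: 220

Derivation:
Op 1: register job_E */8 -> active={job_E:*/8}
Op 2: register job_F */16 -> active={job_E:*/8, job_F:*/16}
Op 3: register job_A */2 -> active={job_A:*/2, job_E:*/8, job_F:*/16}
Op 4: unregister job_A -> active={job_E:*/8, job_F:*/16}
Op 5: register job_A */6 -> active={job_A:*/6, job_E:*/8, job_F:*/16}
Op 6: register job_D */12 -> active={job_A:*/6, job_D:*/12, job_E:*/8, job_F:*/16}
Op 7: register job_B */17 -> active={job_A:*/6, job_B:*/17, job_D:*/12, job_E:*/8, job_F:*/16}
Op 8: unregister job_D -> active={job_A:*/6, job_B:*/17, job_E:*/8, job_F:*/16}
Op 9: register job_D */8 -> active={job_A:*/6, job_B:*/17, job_D:*/8, job_E:*/8, job_F:*/16}
Op 10: unregister job_D -> active={job_A:*/6, job_B:*/17, job_E:*/8, job_F:*/16}
Op 11: register job_F */19 -> active={job_A:*/6, job_B:*/17, job_E:*/8, job_F:*/19}
Op 12: unregister job_E -> active={job_A:*/6, job_B:*/17, job_F:*/19}
Op 13: register job_A */11 -> active={job_A:*/11, job_B:*/17, job_F:*/19}
  job_A: interval 11, next fire after T=212 is 220
  job_B: interval 17, next fire after T=212 is 221
  job_F: interval 19, next fire after T=212 is 228
Earliest fire time = 220 (job job_A)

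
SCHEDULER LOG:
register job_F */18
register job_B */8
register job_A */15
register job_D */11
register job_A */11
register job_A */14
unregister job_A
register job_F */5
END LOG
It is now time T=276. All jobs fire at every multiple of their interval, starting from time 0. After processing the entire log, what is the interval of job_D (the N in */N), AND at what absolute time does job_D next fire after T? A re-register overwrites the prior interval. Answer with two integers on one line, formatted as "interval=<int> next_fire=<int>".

Op 1: register job_F */18 -> active={job_F:*/18}
Op 2: register job_B */8 -> active={job_B:*/8, job_F:*/18}
Op 3: register job_A */15 -> active={job_A:*/15, job_B:*/8, job_F:*/18}
Op 4: register job_D */11 -> active={job_A:*/15, job_B:*/8, job_D:*/11, job_F:*/18}
Op 5: register job_A */11 -> active={job_A:*/11, job_B:*/8, job_D:*/11, job_F:*/18}
Op 6: register job_A */14 -> active={job_A:*/14, job_B:*/8, job_D:*/11, job_F:*/18}
Op 7: unregister job_A -> active={job_B:*/8, job_D:*/11, job_F:*/18}
Op 8: register job_F */5 -> active={job_B:*/8, job_D:*/11, job_F:*/5}
Final interval of job_D = 11
Next fire of job_D after T=276: (276//11+1)*11 = 286

Answer: interval=11 next_fire=286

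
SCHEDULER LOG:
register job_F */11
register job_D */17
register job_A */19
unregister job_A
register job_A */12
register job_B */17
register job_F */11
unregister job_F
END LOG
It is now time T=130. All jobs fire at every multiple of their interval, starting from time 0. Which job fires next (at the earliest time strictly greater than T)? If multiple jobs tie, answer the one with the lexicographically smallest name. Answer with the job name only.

Op 1: register job_F */11 -> active={job_F:*/11}
Op 2: register job_D */17 -> active={job_D:*/17, job_F:*/11}
Op 3: register job_A */19 -> active={job_A:*/19, job_D:*/17, job_F:*/11}
Op 4: unregister job_A -> active={job_D:*/17, job_F:*/11}
Op 5: register job_A */12 -> active={job_A:*/12, job_D:*/17, job_F:*/11}
Op 6: register job_B */17 -> active={job_A:*/12, job_B:*/17, job_D:*/17, job_F:*/11}
Op 7: register job_F */11 -> active={job_A:*/12, job_B:*/17, job_D:*/17, job_F:*/11}
Op 8: unregister job_F -> active={job_A:*/12, job_B:*/17, job_D:*/17}
  job_A: interval 12, next fire after T=130 is 132
  job_B: interval 17, next fire after T=130 is 136
  job_D: interval 17, next fire after T=130 is 136
Earliest = 132, winner (lex tiebreak) = job_A

Answer: job_A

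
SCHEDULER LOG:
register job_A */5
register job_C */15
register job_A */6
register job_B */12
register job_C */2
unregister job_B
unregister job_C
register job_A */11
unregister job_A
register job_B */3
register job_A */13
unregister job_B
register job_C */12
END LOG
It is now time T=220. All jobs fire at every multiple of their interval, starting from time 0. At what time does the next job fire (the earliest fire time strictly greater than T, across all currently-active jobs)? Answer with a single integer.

Answer: 221

Derivation:
Op 1: register job_A */5 -> active={job_A:*/5}
Op 2: register job_C */15 -> active={job_A:*/5, job_C:*/15}
Op 3: register job_A */6 -> active={job_A:*/6, job_C:*/15}
Op 4: register job_B */12 -> active={job_A:*/6, job_B:*/12, job_C:*/15}
Op 5: register job_C */2 -> active={job_A:*/6, job_B:*/12, job_C:*/2}
Op 6: unregister job_B -> active={job_A:*/6, job_C:*/2}
Op 7: unregister job_C -> active={job_A:*/6}
Op 8: register job_A */11 -> active={job_A:*/11}
Op 9: unregister job_A -> active={}
Op 10: register job_B */3 -> active={job_B:*/3}
Op 11: register job_A */13 -> active={job_A:*/13, job_B:*/3}
Op 12: unregister job_B -> active={job_A:*/13}
Op 13: register job_C */12 -> active={job_A:*/13, job_C:*/12}
  job_A: interval 13, next fire after T=220 is 221
  job_C: interval 12, next fire after T=220 is 228
Earliest fire time = 221 (job job_A)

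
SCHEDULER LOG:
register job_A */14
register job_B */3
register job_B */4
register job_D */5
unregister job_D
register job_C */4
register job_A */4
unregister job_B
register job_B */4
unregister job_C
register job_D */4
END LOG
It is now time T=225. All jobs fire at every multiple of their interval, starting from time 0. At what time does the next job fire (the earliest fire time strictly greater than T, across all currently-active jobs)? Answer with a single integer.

Op 1: register job_A */14 -> active={job_A:*/14}
Op 2: register job_B */3 -> active={job_A:*/14, job_B:*/3}
Op 3: register job_B */4 -> active={job_A:*/14, job_B:*/4}
Op 4: register job_D */5 -> active={job_A:*/14, job_B:*/4, job_D:*/5}
Op 5: unregister job_D -> active={job_A:*/14, job_B:*/4}
Op 6: register job_C */4 -> active={job_A:*/14, job_B:*/4, job_C:*/4}
Op 7: register job_A */4 -> active={job_A:*/4, job_B:*/4, job_C:*/4}
Op 8: unregister job_B -> active={job_A:*/4, job_C:*/4}
Op 9: register job_B */4 -> active={job_A:*/4, job_B:*/4, job_C:*/4}
Op 10: unregister job_C -> active={job_A:*/4, job_B:*/4}
Op 11: register job_D */4 -> active={job_A:*/4, job_B:*/4, job_D:*/4}
  job_A: interval 4, next fire after T=225 is 228
  job_B: interval 4, next fire after T=225 is 228
  job_D: interval 4, next fire after T=225 is 228
Earliest fire time = 228 (job job_A)

Answer: 228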